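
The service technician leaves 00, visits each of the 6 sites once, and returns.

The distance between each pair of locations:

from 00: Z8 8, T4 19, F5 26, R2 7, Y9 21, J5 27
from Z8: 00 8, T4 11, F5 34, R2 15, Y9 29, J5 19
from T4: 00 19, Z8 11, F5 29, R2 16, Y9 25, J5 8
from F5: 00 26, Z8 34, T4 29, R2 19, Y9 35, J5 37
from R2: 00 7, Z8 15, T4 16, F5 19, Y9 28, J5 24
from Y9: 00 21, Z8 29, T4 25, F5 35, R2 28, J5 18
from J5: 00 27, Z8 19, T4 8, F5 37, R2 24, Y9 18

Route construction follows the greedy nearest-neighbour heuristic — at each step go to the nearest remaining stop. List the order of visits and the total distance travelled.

00 → [R2:7 / Z8:8 / T4:19 / Y9:21 / F5:26 / J5:27] → R2 (7)
R2 → [Z8:15 / T4:16 / F5:19 / J5:24 / Y9:28] → Z8 (15)
Z8 → [T4:11 / J5:19 / Y9:29 / F5:34] → T4 (11)
T4 → [J5:8 / Y9:25 / F5:29] → J5 (8)
J5 → [Y9:18 / F5:37] → Y9 (18)
Y9 → [F5:35] → F5 (35)
Return F5→00: 26.
Total = 7 + 15 + 11 + 8 + 18 + 35 + 26 = 120.

120 along 00 → R2 → Z8 → T4 → J5 → Y9 → F5 → 00.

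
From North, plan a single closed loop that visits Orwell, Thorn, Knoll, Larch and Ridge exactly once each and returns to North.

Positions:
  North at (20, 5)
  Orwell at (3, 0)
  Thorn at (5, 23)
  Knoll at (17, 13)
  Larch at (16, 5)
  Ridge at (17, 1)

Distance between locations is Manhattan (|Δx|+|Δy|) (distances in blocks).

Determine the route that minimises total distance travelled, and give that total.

Minimum total distance: 82 blocks.

There are 60 distinct closed tours to check (reversals are equivalent).
North - Orwell - Thorn - Knoll - Larch - Ridge - North: 22+25+22+9+5+7 = 90
North - Orwell - Thorn - Knoll - Ridge - Larch - North: 22+25+22+12+5+4 = 90
North - Orwell - Thorn - Larch - Knoll - Ridge - North: 22+25+29+9+12+7 = 104
North - Orwell - Thorn - Larch - Ridge - Knoll - North: 22+25+29+5+12+11 = 104
North - Orwell - Thorn - Ridge - Knoll - Larch - North: 22+25+34+12+9+4 = 106
North - Orwell - Thorn - Ridge - Larch - Knoll - North: 22+25+34+5+9+11 = 106
North - Orwell - Knoll - Thorn - Larch - Ridge - North: 22+27+22+29+5+7 = 112
North - Orwell - Knoll - Thorn - Ridge - Larch - North: 22+27+22+34+5+4 = 114
North - Orwell - Knoll - Larch - Thorn - Ridge - North: 22+27+9+29+34+7 = 128
North - Orwell - Knoll - Larch - Ridge - Thorn - North: 22+27+9+5+34+33 = 130
North - Orwell - Knoll - Ridge - Thorn - Larch - North: 22+27+12+34+29+4 = 128
North - Orwell - Knoll - Ridge - Larch - Thorn - North: 22+27+12+5+29+33 = 128
North - Orwell - Larch - Thorn - Knoll - Ridge - North: 22+18+29+22+12+7 = 110
North - Orwell - Larch - Thorn - Ridge - Knoll - North: 22+18+29+34+12+11 = 126
… (46 more)
North - Knoll - Thorn - Orwell - Ridge - Larch - North: 11+22+25+15+5+4 = 82  ← best
The minimum is 82.
One optimal route: North → Knoll → Thorn → Orwell → Ridge → Larch → North (or its reverse).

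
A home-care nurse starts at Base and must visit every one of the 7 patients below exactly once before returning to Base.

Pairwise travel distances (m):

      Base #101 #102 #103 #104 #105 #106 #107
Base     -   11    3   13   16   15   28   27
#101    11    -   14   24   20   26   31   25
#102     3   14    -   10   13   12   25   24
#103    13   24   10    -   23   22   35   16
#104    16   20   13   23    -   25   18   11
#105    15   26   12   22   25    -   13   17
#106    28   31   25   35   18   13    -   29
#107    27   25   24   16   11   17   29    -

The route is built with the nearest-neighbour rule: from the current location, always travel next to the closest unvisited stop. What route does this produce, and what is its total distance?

From Base: distances to unvisited — #102=3, #101=11, #103=13, #105=15, #104=16, #107=27, #106=28. Nearest is #102 (3).
From #102: distances to unvisited — #103=10, #105=12, #104=13, #101=14, #107=24, #106=25. Nearest is #103 (10).
From #103: distances to unvisited — #107=16, #105=22, #104=23, #101=24, #106=35. Nearest is #107 (16).
From #107: distances to unvisited — #104=11, #105=17, #101=25, #106=29. Nearest is #104 (11).
From #104: distances to unvisited — #106=18, #101=20, #105=25. Nearest is #106 (18).
From #106: distances to unvisited — #105=13, #101=31. Nearest is #105 (13).
From #105: distances to unvisited — #101=26. Nearest is #101 (26).
Return #101→Base: 11.
Total = 3 + 10 + 16 + 11 + 18 + 13 + 26 + 11 = 108.

Total distance 108 m via the nearest-neighbour route Base → #102 → #103 → #107 → #104 → #106 → #105 → #101 → Base.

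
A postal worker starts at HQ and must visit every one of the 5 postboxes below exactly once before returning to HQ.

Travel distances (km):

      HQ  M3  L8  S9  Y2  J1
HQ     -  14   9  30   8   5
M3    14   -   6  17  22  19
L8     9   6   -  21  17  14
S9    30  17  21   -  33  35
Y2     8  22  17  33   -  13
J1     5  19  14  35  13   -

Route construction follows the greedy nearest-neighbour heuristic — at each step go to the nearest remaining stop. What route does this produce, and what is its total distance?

At HQ the remaining stops are J1 5, Y2 8, L8 9, M3 14, S9 30; go to J1.
At J1 the remaining stops are Y2 13, L8 14, M3 19, S9 35; go to Y2.
At Y2 the remaining stops are L8 17, M3 22, S9 33; go to L8.
At L8 the remaining stops are M3 6, S9 21; go to M3.
At M3 the remaining stops are S9 17; go to S9.
Return S9→HQ: 30.
Total = 5 + 13 + 17 + 6 + 17 + 30 = 88.

Total distance 88 km via the nearest-neighbour route HQ → J1 → Y2 → L8 → M3 → S9 → HQ.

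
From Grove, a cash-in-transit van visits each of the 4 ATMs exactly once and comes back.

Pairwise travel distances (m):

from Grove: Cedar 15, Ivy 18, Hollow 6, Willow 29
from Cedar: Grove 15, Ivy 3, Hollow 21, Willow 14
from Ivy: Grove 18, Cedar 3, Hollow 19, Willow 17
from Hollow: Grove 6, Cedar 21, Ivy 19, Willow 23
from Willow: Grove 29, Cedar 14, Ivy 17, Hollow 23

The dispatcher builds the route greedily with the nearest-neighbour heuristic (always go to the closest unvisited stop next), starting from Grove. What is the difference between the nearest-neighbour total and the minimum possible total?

7 m longer than the optimal tour.

Grove: Hollow=6, Cedar=15, Ivy=18, Willow=29 ⇒ Hollow
Hollow: Ivy=19, Cedar=21, Willow=23 ⇒ Ivy
Ivy: Cedar=3, Willow=17 ⇒ Cedar
Cedar: Willow=14 ⇒ Willow
NN route Grove → Hollow → Ivy → Cedar → Willow → Grove costs 71.
Optimal: Grove → Cedar → Ivy → Willow → Hollow → Grove costs 64 (by enumerating all 12 distinct tours).
Excess = 71 − 64 = 7.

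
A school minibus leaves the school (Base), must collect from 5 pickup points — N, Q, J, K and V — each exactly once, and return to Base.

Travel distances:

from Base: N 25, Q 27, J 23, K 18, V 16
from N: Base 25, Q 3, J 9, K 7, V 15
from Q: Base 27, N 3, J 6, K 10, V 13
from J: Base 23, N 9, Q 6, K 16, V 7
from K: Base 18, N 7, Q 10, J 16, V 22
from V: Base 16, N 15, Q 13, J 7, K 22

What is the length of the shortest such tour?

Minimum total distance: 57.

There are 60 distinct closed tours to check (reversals are equivalent).
Base - N - Q - J - K - V - Base: 25+3+6+16+22+16 = 88
Base - N - Q - J - V - K - Base: 25+3+6+7+22+18 = 81
Base - N - Q - K - J - V - Base: 25+3+10+16+7+16 = 77
Base - N - Q - K - V - J - Base: 25+3+10+22+7+23 = 90
Base - N - Q - V - J - K - Base: 25+3+13+7+16+18 = 82
Base - N - Q - V - K - J - Base: 25+3+13+22+16+23 = 102
Base - N - J - Q - K - V - Base: 25+9+6+10+22+16 = 88
Base - N - J - Q - V - K - Base: 25+9+6+13+22+18 = 93
Base - N - J - K - Q - V - Base: 25+9+16+10+13+16 = 89
Base - N - J - K - V - Q - Base: 25+9+16+22+13+27 = 112
Base - N - J - V - Q - K - Base: 25+9+7+13+10+18 = 82
Base - N - J - V - K - Q - Base: 25+9+7+22+10+27 = 100
Base - N - K - Q - J - V - Base: 25+7+10+6+7+16 = 71
Base - N - K - Q - V - J - Base: 25+7+10+13+7+23 = 85
… (46 more)
Base - K - N - Q - J - V - Base: 18+7+3+6+7+16 = 57  ← best
The minimum is 57.
One optimal route: Base → K → N → Q → J → V → Base (or its reverse).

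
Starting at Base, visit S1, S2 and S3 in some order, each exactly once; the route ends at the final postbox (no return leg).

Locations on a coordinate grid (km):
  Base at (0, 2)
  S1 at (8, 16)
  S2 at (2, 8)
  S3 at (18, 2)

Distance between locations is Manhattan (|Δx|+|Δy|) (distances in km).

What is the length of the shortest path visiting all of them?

There are 3! = 6 possible orderings.
Base→S1→S2→S3: 22+14+22 = 58
Base→S1→S3→S2: 22+24+22 = 68
Base→S2→S1→S3: 8+14+24 = 46
Base→S2→S3→S1: 8+22+24 = 54
Base→S3→S1→S2: 18+24+14 = 56
Base→S3→S2→S1: 18+22+14 = 54
The minimum is 46.
One shortest path: Base → S2 → S1 → S3.

46 km — the minimum one-way total.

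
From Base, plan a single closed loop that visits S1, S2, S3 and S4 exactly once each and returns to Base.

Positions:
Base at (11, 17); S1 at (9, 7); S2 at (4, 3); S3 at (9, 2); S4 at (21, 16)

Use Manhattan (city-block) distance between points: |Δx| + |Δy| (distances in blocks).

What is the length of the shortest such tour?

Minimum total distance: 64 blocks.

Base - S1 - S2 - S3 - S4 - Base: 12+9+6+26+11 = 64
Base - S1 - S2 - S4 - S3 - Base: 12+9+30+26+17 = 94
Base - S1 - S3 - S2 - S4 - Base: 12+5+6+30+11 = 64
Base - S1 - S3 - S4 - S2 - Base: 12+5+26+30+21 = 94
Base - S1 - S4 - S2 - S3 - Base: 12+21+30+6+17 = 86
Base - S1 - S4 - S3 - S2 - Base: 12+21+26+6+21 = 86
Base - S2 - S1 - S3 - S4 - Base: 21+9+5+26+11 = 72
Base - S2 - S1 - S4 - S3 - Base: 21+9+21+26+17 = 94
Base - S2 - S3 - S1 - S4 - Base: 21+6+5+21+11 = 64
Base - S2 - S4 - S1 - S3 - Base: 21+30+21+5+17 = 94
Base - S3 - S1 - S2 - S4 - Base: 17+5+9+30+11 = 72
Base - S3 - S2 - S1 - S4 - Base: 17+6+9+21+11 = 64
The minimum is 64.
One optimal route: Base → S1 → S2 → S3 → S4 → Base (or its reverse).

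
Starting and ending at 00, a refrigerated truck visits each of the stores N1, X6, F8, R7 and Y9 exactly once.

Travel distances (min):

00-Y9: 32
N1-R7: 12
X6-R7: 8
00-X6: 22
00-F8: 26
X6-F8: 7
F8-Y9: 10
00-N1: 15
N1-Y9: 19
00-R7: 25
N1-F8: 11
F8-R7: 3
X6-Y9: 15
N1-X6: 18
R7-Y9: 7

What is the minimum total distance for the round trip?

Minimum total distance: 73 min.

00→N1→X6→F8→R7→Y9→00: 15+18+7+3+7+32 = 82
00→N1→X6→F8→Y9→R7→00: 15+18+7+10+7+25 = 82
00→N1→X6→R7→F8→Y9→00: 15+18+8+3+10+32 = 86
00→N1→X6→R7→Y9→F8→00: 15+18+8+7+10+26 = 84
00→N1→X6→Y9→F8→R7→00: 15+18+15+10+3+25 = 86
00→N1→X6→Y9→R7→F8→00: 15+18+15+7+3+26 = 84
00→N1→F8→X6→R7→Y9→00: 15+11+7+8+7+32 = 80
00→N1→F8→X6→Y9→R7→00: 15+11+7+15+7+25 = 80
00→N1→F8→R7→X6→Y9→00: 15+11+3+8+15+32 = 84
00→N1→F8→R7→Y9→X6→00: 15+11+3+7+15+22 = 73
00→N1→F8→Y9→X6→R7→00: 15+11+10+15+8+25 = 84
00→N1→F8→Y9→R7→X6→00: 15+11+10+7+8+22 = 73
00→N1→R7→X6→F8→Y9→00: 15+12+8+7+10+32 = 84
00→N1→R7→X6→Y9→F8→00: 15+12+8+15+10+26 = 86
… (46 more)
The minimum is 73.
One optimal route: 00 → N1 → F8 → R7 → Y9 → X6 → 00 (or its reverse).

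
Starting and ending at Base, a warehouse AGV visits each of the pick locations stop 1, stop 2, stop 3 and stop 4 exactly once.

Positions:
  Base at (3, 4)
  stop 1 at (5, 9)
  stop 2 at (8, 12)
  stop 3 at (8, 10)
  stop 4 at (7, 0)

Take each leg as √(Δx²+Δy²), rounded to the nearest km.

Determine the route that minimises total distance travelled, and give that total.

Base→stop 1→stop 2→stop 3→stop 4→Base: 5+4+2+10+6 = 27
Base→stop 1→stop 2→stop 4→stop 3→Base: 5+4+12+10+8 = 39
Base→stop 1→stop 3→stop 2→stop 4→Base: 5+3+2+12+6 = 28
Base→stop 1→stop 3→stop 4→stop 2→Base: 5+3+10+12+9 = 39
Base→stop 1→stop 4→stop 2→stop 3→Base: 5+9+12+2+8 = 36
Base→stop 1→stop 4→stop 3→stop 2→Base: 5+9+10+2+9 = 35
Base→stop 2→stop 1→stop 3→stop 4→Base: 9+4+3+10+6 = 32
Base→stop 2→stop 1→stop 4→stop 3→Base: 9+4+9+10+8 = 40
Base→stop 2→stop 3→stop 1→stop 4→Base: 9+2+3+9+6 = 29
Base→stop 2→stop 4→stop 1→stop 3→Base: 9+12+9+3+8 = 41
Base→stop 3→stop 1→stop 2→stop 4→Base: 8+3+4+12+6 = 33
Base→stop 3→stop 2→stop 1→stop 4→Base: 8+2+4+9+6 = 29
The minimum is 27.
One optimal route: Base → stop 1 → stop 2 → stop 3 → stop 4 → Base (or its reverse).

27 km — the shortest possible round trip.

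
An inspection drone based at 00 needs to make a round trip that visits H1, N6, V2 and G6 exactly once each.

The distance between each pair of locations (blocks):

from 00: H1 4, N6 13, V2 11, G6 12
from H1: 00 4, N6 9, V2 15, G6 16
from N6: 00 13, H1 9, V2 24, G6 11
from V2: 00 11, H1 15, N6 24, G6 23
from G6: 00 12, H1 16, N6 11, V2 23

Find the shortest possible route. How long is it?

00 - H1 - N6 - V2 - G6 - 00: 4+9+24+23+12 = 72
00 - H1 - N6 - G6 - V2 - 00: 4+9+11+23+11 = 58
00 - H1 - V2 - N6 - G6 - 00: 4+15+24+11+12 = 66
00 - H1 - V2 - G6 - N6 - 00: 4+15+23+11+13 = 66
00 - H1 - G6 - N6 - V2 - 00: 4+16+11+24+11 = 66
00 - H1 - G6 - V2 - N6 - 00: 4+16+23+24+13 = 80
00 - N6 - H1 - V2 - G6 - 00: 13+9+15+23+12 = 72
00 - N6 - H1 - G6 - V2 - 00: 13+9+16+23+11 = 72
00 - N6 - V2 - H1 - G6 - 00: 13+24+15+16+12 = 80
00 - N6 - G6 - H1 - V2 - 00: 13+11+16+15+11 = 66
00 - V2 - H1 - N6 - G6 - 00: 11+15+9+11+12 = 58
00 - V2 - N6 - H1 - G6 - 00: 11+24+9+16+12 = 72
The minimum is 58.
One optimal route: 00 → H1 → N6 → G6 → V2 → 00 (or its reverse).

Shortest round trip = 58 blocks.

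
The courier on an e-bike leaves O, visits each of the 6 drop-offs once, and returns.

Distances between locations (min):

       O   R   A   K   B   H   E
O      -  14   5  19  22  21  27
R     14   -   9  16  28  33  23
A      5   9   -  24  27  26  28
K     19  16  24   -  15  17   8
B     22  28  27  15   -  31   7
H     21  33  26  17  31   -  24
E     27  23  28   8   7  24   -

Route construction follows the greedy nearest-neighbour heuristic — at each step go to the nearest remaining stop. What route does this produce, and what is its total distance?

At O the remaining stops are A 5, R 14, K 19, H 21, B 22, E 27; go to A.
At A the remaining stops are R 9, K 24, H 26, B 27, E 28; go to R.
At R the remaining stops are K 16, E 23, B 28, H 33; go to K.
At K the remaining stops are E 8, B 15, H 17; go to E.
At E the remaining stops are B 7, H 24; go to B.
At B the remaining stops are H 31; go to H.
Return H→O: 21.
Total = 5 + 9 + 16 + 8 + 7 + 31 + 21 = 97.

Nearest-neighbour total = 97 min; route O → A → R → K → E → B → H → O.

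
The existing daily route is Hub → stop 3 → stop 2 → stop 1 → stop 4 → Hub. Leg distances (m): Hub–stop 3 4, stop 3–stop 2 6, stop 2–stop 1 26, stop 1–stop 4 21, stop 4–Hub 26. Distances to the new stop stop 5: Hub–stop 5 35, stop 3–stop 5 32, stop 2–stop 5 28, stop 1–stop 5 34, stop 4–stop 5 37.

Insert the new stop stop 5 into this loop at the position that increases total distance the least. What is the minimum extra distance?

Insertion cost between consecutive stops i–j is d(i,stop 5) + d(stop 5,j) − d(i,j):
  between Hub and stop 3: 35 + 32 − 4 = 63
  between stop 3 and stop 2: 32 + 28 − 6 = 54
  between stop 2 and stop 1: 28 + 34 − 26 = 36
  between stop 1 and stop 4: 34 + 37 − 21 = 50
  between stop 4 and Hub: 37 + 35 − 26 = 46
Cheapest insertion is between stop 2 and stop 1, adding 36.
New total = 83 + 36 = 119.

Adding 36 m by placing stop 5 on the stop 2–stop 1 leg.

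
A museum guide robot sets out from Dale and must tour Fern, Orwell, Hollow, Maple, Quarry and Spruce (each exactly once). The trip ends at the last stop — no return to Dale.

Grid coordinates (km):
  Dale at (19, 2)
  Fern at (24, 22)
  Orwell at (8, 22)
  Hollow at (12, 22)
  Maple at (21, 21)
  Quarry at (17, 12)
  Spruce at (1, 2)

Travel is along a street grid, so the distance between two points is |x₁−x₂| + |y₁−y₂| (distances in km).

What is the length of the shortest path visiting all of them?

There are 6! = 720 possible orderings.
Dale→Fern→Orwell→Hollow→Maple→Quarry→Spruce: 25+16+4+10+13+26 = 94
Dale→Fern→Orwell→Hollow→Maple→Spruce→Quarry: 25+16+4+10+39+26 = 120
Dale→Fern→Orwell→Hollow→Quarry→Maple→Spruce: 25+16+4+15+13+39 = 112
Dale→Fern→Orwell→Hollow→Quarry→Spruce→Maple: 25+16+4+15+26+39 = 125
Dale→Fern→Orwell→Hollow→Spruce→Maple→Quarry: 25+16+4+31+39+13 = 128
Dale→Fern→Orwell→Hollow→Spruce→Quarry→Maple: 25+16+4+31+26+13 = 115
Dale→Fern→Orwell→Maple→Hollow→Quarry→Spruce: 25+16+14+10+15+26 = 106
Dale→Fern→Orwell→Maple→Hollow→Spruce→Quarry: 25+16+14+10+31+26 = 122
… (712 more)
Dale→Quarry→Maple→Fern→Hollow→Orwell→Spruce: 12+13+4+12+4+27 = 72  ← best
The minimum is 72.
One shortest path: Dale → Quarry → Maple → Fern → Hollow → Orwell → Spruce.

Shortest open route: 72 km.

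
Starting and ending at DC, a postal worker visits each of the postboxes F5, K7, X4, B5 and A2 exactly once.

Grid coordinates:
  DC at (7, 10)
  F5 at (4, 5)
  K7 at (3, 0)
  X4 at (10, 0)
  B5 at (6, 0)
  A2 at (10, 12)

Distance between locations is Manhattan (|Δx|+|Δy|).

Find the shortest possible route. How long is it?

With 5 stops there are 5!/2 = 60 distinct round trips (a route and its reverse cost the same).
DC→F5→K7→X4→B5→A2→DC: 8+6+7+4+16+5 = 46
DC→F5→K7→X4→A2→B5→DC: 8+6+7+12+16+11 = 60
DC→F5→K7→B5→X4→A2→DC: 8+6+3+4+12+5 = 38
DC→F5→K7→B5→A2→X4→DC: 8+6+3+16+12+13 = 58
DC→F5→K7→A2→X4→B5→DC: 8+6+19+12+4+11 = 60
DC→F5→K7→A2→B5→X4→DC: 8+6+19+16+4+13 = 66
DC→F5→X4→K7→B5→A2→DC: 8+11+7+3+16+5 = 50
DC→F5→X4→K7→A2→B5→DC: 8+11+7+19+16+11 = 72
DC→F5→X4→B5→K7→A2→DC: 8+11+4+3+19+5 = 50
DC→F5→X4→B5→A2→K7→DC: 8+11+4+16+19+14 = 72
DC→F5→X4→A2→K7→B5→DC: 8+11+12+19+3+11 = 64
DC→F5→X4→A2→B5→K7→DC: 8+11+12+16+3+14 = 64
DC→F5→B5→K7→X4→A2→DC: 8+7+3+7+12+5 = 42
DC→F5→B5→K7→A2→X4→DC: 8+7+3+19+12+13 = 62
… (46 more)
The minimum is 38.
One optimal route: DC → F5 → K7 → B5 → X4 → A2 → DC (or its reverse).

38 — the shortest possible round trip.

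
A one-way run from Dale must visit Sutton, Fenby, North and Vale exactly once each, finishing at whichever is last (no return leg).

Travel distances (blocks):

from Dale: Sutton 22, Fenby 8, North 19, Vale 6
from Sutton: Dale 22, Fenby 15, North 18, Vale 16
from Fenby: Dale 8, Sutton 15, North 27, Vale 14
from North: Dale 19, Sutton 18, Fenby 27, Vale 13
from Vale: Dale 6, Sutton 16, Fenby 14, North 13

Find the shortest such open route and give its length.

Shortest open route: 52 blocks.

There are 4! = 24 possible orderings.
Dale → Sutton → Fenby → North → Vale: 22+15+27+13 = 77
Dale → Sutton → Fenby → Vale → North: 22+15+14+13 = 64
Dale → Sutton → North → Fenby → Vale: 22+18+27+14 = 81
Dale → Sutton → North → Vale → Fenby: 22+18+13+14 = 67
Dale → Sutton → Vale → Fenby → North: 22+16+14+27 = 79
Dale → Sutton → Vale → North → Fenby: 22+16+13+27 = 78
Dale → Fenby → Sutton → North → Vale: 8+15+18+13 = 54
Dale → Fenby → Sutton → Vale → North: 8+15+16+13 = 52
Dale → Fenby → North → Sutton → Vale: 8+27+18+16 = 69
Dale → Fenby → North → Vale → Sutton: 8+27+13+16 = 64
Dale → Fenby → Vale → Sutton → North: 8+14+16+18 = 56
Dale → Fenby → Vale → North → Sutton: 8+14+13+18 = 53
Dale → North → Sutton → Fenby → Vale: 19+18+15+14 = 66
Dale → North → Sutton → Vale → Fenby: 19+18+16+14 = 67
… (10 more)
The minimum is 52.
One shortest path: Dale → Fenby → Sutton → Vale → North.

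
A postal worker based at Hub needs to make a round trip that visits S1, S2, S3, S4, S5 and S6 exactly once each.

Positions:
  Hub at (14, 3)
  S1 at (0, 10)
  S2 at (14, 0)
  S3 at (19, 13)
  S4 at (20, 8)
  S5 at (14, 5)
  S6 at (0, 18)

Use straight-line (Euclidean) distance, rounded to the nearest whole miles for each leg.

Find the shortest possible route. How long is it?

Hub → S1 → S2 → S3 → S4 → S5 → S6 → Hub: 16+17+14+5+7+19+21 = 99
Hub → S1 → S2 → S3 → S4 → S6 → S5 → Hub: 16+17+14+5+22+19+2 = 95
Hub → S1 → S2 → S3 → S5 → S4 → S6 → Hub: 16+17+14+9+7+22+21 = 106
Hub → S1 → S2 → S3 → S5 → S6 → S4 → Hub: 16+17+14+9+19+22+8 = 105
Hub → S1 → S2 → S3 → S6 → S4 → S5 → Hub: 16+17+14+20+22+7+2 = 98
Hub → S1 → S2 → S3 → S6 → S5 → S4 → Hub: 16+17+14+20+19+7+8 = 101
Hub → S1 → S2 → S4 → S3 → S5 → S6 → Hub: 16+17+10+5+9+19+21 = 97
Hub → S1 → S2 → S4 → S3 → S6 → S5 → Hub: 16+17+10+5+20+19+2 = 89
… (352 more)
Hub → S2 → S1 → S6 → S3 → S4 → S5 → Hub: 3+17+8+20+5+7+2 = 62  ← best
The minimum is 62.
One optimal route: Hub → S2 → S1 → S6 → S3 → S4 → S5 → Hub (or its reverse).

Minimum total distance: 62 miles.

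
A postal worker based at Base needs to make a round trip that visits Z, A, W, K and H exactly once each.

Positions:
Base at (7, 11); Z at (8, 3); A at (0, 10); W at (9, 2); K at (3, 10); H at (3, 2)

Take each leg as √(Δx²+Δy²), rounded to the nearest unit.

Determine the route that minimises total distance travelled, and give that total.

Minimum total distance: 31.

Base - Z - A - W - K - H - Base: 8+11+12+10+8+10 = 59
Base - Z - A - W - H - K - Base: 8+11+12+6+8+4 = 49
Base - Z - A - K - W - H - Base: 8+11+3+10+6+10 = 48
Base - Z - A - K - H - W - Base: 8+11+3+8+6+9 = 45
Base - Z - A - H - W - K - Base: 8+11+9+6+10+4 = 48
Base - Z - A - H - K - W - Base: 8+11+9+8+10+9 = 55
Base - Z - W - A - K - H - Base: 8+1+12+3+8+10 = 42
Base - Z - W - A - H - K - Base: 8+1+12+9+8+4 = 42
Base - Z - W - K - A - H - Base: 8+1+10+3+9+10 = 41
Base - Z - W - K - H - A - Base: 8+1+10+8+9+7 = 43
Base - Z - W - H - A - K - Base: 8+1+6+9+3+4 = 31
Base - Z - W - H - K - A - Base: 8+1+6+8+3+7 = 33
Base - Z - K - A - W - H - Base: 8+9+3+12+6+10 = 48
Base - Z - K - A - H - W - Base: 8+9+3+9+6+9 = 44
… (46 more)
The minimum is 31.
One optimal route: Base → Z → W → H → A → K → Base (or its reverse).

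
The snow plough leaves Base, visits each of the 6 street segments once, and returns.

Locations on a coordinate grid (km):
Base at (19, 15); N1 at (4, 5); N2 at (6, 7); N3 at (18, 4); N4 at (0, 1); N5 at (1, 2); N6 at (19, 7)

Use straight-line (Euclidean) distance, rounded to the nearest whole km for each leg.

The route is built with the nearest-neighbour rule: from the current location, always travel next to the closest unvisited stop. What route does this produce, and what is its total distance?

At Base the remaining stops are N6 8, N3 11, N2 15, N1 18, N5 22, N4 24; go to N6.
At N6 the remaining stops are N3 3, N2 13, N1 15, N5 19, N4 20; go to N3.
At N3 the remaining stops are N2 12, N1 14, N5 17, N4 18; go to N2.
At N2 the remaining stops are N1 3, N5 7, N4 8; go to N1.
At N1 the remaining stops are N5 4, N4 6; go to N5.
At N5 the remaining stops are N4 1; go to N4.
Return N4→Base: 24.
Total = 8 + 3 + 12 + 3 + 4 + 1 + 24 = 55.

55 km along Base → N6 → N3 → N2 → N1 → N5 → N4 → Base.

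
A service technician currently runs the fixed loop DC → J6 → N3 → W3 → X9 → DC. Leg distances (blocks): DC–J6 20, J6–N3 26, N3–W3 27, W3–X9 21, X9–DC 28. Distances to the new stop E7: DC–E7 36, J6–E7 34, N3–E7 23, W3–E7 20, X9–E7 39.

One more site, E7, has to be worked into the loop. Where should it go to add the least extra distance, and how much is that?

Insertion cost between consecutive stops i–j is d(i,E7) + d(E7,j) − d(i,j):
  between DC and J6: 36 + 34 − 20 = 50
  between J6 and N3: 34 + 23 − 26 = 31
  between N3 and W3: 23 + 20 − 27 = 16
  between W3 and X9: 20 + 39 − 21 = 38
  between X9 and DC: 39 + 36 − 28 = 47
Cheapest insertion is between N3 and W3, adding 16.
New total = 122 + 16 = 138.

Adding 16 blocks by placing E7 on the N3–W3 leg.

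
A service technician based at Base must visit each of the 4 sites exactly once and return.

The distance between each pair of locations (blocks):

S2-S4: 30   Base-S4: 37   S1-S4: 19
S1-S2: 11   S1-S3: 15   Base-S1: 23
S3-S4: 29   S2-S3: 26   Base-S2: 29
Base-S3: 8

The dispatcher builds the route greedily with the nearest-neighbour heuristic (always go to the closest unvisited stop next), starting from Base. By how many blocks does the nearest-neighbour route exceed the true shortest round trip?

From Base: S3=8, S1=23, S2=29, S4=37 → choose S3 (8).
From S3: S1=15, S2=26, S4=29 → choose S1 (15).
From S1: S2=11, S4=19 → choose S2 (11).
From S2: S4=30 → choose S4 (30).
NN route Base → S3 → S1 → S2 → S4 → Base costs 101.
Optimal: Base → S2 → S1 → S4 → S3 → Base costs 96 (by enumerating all 12 distinct tours).
Excess = 101 − 96 = 5.

Excess over optimum: 5 blocks.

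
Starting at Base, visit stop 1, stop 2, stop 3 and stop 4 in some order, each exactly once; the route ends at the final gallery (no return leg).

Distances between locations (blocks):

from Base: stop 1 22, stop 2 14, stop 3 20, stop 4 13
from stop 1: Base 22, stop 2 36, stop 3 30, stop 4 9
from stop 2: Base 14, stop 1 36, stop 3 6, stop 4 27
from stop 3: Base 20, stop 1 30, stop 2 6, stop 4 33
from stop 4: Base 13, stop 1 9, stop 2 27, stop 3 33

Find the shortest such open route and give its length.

There are 4! = 24 possible orderings.
Base - stop 1 - stop 2 - stop 3 - stop 4: 22+36+6+33 = 97
Base - stop 1 - stop 2 - stop 4 - stop 3: 22+36+27+33 = 118
Base - stop 1 - stop 3 - stop 2 - stop 4: 22+30+6+27 = 85
Base - stop 1 - stop 3 - stop 4 - stop 2: 22+30+33+27 = 112
Base - stop 1 - stop 4 - stop 2 - stop 3: 22+9+27+6 = 64
Base - stop 1 - stop 4 - stop 3 - stop 2: 22+9+33+6 = 70
Base - stop 2 - stop 1 - stop 3 - stop 4: 14+36+30+33 = 113
Base - stop 2 - stop 1 - stop 4 - stop 3: 14+36+9+33 = 92
Base - stop 2 - stop 3 - stop 1 - stop 4: 14+6+30+9 = 59
Base - stop 2 - stop 3 - stop 4 - stop 1: 14+6+33+9 = 62
Base - stop 2 - stop 4 - stop 1 - stop 3: 14+27+9+30 = 80
Base - stop 2 - stop 4 - stop 3 - stop 1: 14+27+33+30 = 104
Base - stop 3 - stop 1 - stop 2 - stop 4: 20+30+36+27 = 113
Base - stop 3 - stop 1 - stop 4 - stop 2: 20+30+9+27 = 86
… (10 more)
Base - stop 4 - stop 1 - stop 3 - stop 2: 13+9+30+6 = 58  ← best
The minimum is 58.
One shortest path: Base → stop 4 → stop 1 → stop 3 → stop 2.

58 blocks — the minimum one-way total.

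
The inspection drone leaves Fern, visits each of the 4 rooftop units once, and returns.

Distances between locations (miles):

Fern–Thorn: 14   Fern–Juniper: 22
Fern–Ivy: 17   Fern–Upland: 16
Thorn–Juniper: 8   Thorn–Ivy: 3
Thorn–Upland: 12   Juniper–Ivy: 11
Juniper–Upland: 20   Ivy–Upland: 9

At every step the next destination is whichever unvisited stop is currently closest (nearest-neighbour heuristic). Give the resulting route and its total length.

Fern → [Thorn:14 / Upland:16 / Ivy:17 / Juniper:22] → Thorn (14)
Thorn → [Ivy:3 / Juniper:8 / Upland:12] → Ivy (3)
Ivy → [Upland:9 / Juniper:11] → Upland (9)
Upland → [Juniper:20] → Juniper (20)
Return Juniper→Fern: 22.
Total = 14 + 3 + 9 + 20 + 22 = 68.

Total distance 68 miles via the nearest-neighbour route Fern → Thorn → Ivy → Upland → Juniper → Fern.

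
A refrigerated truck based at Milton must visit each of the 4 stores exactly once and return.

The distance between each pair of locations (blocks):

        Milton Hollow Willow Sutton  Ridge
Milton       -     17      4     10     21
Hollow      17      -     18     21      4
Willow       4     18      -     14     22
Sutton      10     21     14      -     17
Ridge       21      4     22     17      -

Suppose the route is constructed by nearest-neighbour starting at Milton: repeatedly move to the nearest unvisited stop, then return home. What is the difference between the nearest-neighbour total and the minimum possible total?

The nearest-neighbour route is 3 blocks longer than optimal.

Milton: Willow=4, Sutton=10, Hollow=17, Ridge=21 ⇒ Willow
Willow: Sutton=14, Hollow=18, Ridge=22 ⇒ Sutton
Sutton: Ridge=17, Hollow=21 ⇒ Ridge
Ridge: Hollow=4 ⇒ Hollow
NN route Milton → Willow → Sutton → Ridge → Hollow → Milton costs 56.
Optimal: Milton → Willow → Hollow → Ridge → Sutton → Milton costs 53 (by enumerating all 12 distinct tours).
Excess = 56 − 53 = 3.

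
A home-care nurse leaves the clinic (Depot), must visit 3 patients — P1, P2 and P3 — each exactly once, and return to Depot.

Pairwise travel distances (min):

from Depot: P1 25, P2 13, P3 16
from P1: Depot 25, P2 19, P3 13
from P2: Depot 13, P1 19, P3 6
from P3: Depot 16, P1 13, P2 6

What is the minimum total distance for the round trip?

57 min — the shortest possible round trip.

Depot - P1 - P2 - P3 - Depot: 25+19+6+16 = 66
Depot - P1 - P3 - P2 - Depot: 25+13+6+13 = 57
Depot - P2 - P1 - P3 - Depot: 13+19+13+16 = 61
The minimum is 57.
One optimal route: Depot → P1 → P3 → P2 → Depot (or its reverse).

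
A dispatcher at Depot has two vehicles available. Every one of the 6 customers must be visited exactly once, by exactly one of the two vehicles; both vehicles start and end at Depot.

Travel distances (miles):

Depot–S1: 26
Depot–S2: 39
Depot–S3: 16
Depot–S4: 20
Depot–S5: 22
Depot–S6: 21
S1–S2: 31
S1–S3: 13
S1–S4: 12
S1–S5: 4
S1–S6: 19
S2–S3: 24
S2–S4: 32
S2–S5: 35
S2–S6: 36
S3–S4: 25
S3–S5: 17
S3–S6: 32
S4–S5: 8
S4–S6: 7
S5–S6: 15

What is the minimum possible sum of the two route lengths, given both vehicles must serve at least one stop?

142 miles — the smallest possible combined total.

Check every non-empty split of the stops between the two vehicles; for each half take its own optimal tour:
  {S1} + {S2, S3, S4, S5, S6}: 52 + 111 = 163
  {S2} + {S1, S3, S4, S5, S6}: 78 + 69 = 147
  {S1, S2} + {S3, S4, S5, S6}: 96 + 69 = 165
  {S3} + {S1, S2, S4, S5, S6}: 32 + 110 = 142
  {S1, S3} + {S2, S4, S5, S6}: 55 + 110 = 165
  {S2, S3} + {S1, S4, S5, S6}: 79 + 66 = 145
  … (31 splits in total)
Best: vehicle 1 Depot → S3 → Depot = 32; vehicle 2 Depot → S2 → S1 → S5 → S4 → S6 → Depot = 110; combined 142.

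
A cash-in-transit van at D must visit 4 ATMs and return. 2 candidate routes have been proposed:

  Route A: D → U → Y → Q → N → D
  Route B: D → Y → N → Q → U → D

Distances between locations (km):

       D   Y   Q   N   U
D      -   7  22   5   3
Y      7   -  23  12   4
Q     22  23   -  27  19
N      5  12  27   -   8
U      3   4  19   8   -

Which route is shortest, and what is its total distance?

Route A: 3 + 4 + 23 + 27 + 5 = 62
Route B: 7 + 12 + 27 + 19 + 3 = 68

Shortest is Route A, total 62 km.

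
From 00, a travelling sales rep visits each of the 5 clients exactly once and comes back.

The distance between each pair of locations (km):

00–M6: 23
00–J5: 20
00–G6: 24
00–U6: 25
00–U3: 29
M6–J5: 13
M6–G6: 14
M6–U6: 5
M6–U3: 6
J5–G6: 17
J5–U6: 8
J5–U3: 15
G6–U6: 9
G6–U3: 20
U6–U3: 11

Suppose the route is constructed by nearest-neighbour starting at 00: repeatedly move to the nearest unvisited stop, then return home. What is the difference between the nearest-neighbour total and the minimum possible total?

The nearest-neighbour route is 4 km longer than optimal.

From 00: J5=20, M6=23, G6=24, U6=25, U3=29 → choose J5 (20).
From J5: U6=8, M6=13, U3=15, G6=17 → choose U6 (8).
From U6: M6=5, G6=9, U3=11 → choose M6 (5).
From M6: U3=6, G6=14 → choose U3 (6).
From U3: G6=20 → choose G6 (20).
NN route 00 → J5 → U6 → M6 → U3 → G6 → 00 costs 83.
Optimal: 00 → J5 → U3 → M6 → U6 → G6 → 00 costs 79 (by enumerating all 60 distinct tours).
Excess = 83 − 79 = 4.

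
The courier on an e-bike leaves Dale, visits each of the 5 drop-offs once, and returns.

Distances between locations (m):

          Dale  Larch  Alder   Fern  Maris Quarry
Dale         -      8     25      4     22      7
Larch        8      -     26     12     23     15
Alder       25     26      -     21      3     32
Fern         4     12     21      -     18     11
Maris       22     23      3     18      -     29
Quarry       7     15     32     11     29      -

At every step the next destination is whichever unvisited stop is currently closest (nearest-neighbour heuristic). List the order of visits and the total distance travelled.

Total distance 81 m via the nearest-neighbour route Dale → Fern → Quarry → Larch → Maris → Alder → Dale.

From Dale: distances to unvisited — Fern=4, Quarry=7, Larch=8, Maris=22, Alder=25. Nearest is Fern (4).
From Fern: distances to unvisited — Quarry=11, Larch=12, Maris=18, Alder=21. Nearest is Quarry (11).
From Quarry: distances to unvisited — Larch=15, Maris=29, Alder=32. Nearest is Larch (15).
From Larch: distances to unvisited — Maris=23, Alder=26. Nearest is Maris (23).
From Maris: distances to unvisited — Alder=3. Nearest is Alder (3).
Return Alder→Dale: 25.
Total = 4 + 11 + 15 + 23 + 3 + 25 = 81.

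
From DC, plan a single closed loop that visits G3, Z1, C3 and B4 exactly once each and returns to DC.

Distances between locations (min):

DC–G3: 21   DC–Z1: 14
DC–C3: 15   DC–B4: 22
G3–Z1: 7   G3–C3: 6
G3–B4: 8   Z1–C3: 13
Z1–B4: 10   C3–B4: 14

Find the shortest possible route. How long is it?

With 4 stops there are 4!/2 = 12 distinct round trips (a route and its reverse cost the same).
DC - G3 - Z1 - C3 - B4 - DC: 21+7+13+14+22 = 77
DC - G3 - Z1 - B4 - C3 - DC: 21+7+10+14+15 = 67
DC - G3 - C3 - Z1 - B4 - DC: 21+6+13+10+22 = 72
DC - G3 - C3 - B4 - Z1 - DC: 21+6+14+10+14 = 65
DC - G3 - B4 - Z1 - C3 - DC: 21+8+10+13+15 = 67
DC - G3 - B4 - C3 - Z1 - DC: 21+8+14+13+14 = 70
DC - Z1 - G3 - C3 - B4 - DC: 14+7+6+14+22 = 63
DC - Z1 - G3 - B4 - C3 - DC: 14+7+8+14+15 = 58
DC - Z1 - C3 - G3 - B4 - DC: 14+13+6+8+22 = 63
DC - Z1 - B4 - G3 - C3 - DC: 14+10+8+6+15 = 53
DC - C3 - G3 - Z1 - B4 - DC: 15+6+7+10+22 = 60
DC - C3 - Z1 - G3 - B4 - DC: 15+13+7+8+22 = 65
The minimum is 53.
One optimal route: DC → Z1 → B4 → G3 → C3 → DC (or its reverse).

53 min — the shortest possible round trip.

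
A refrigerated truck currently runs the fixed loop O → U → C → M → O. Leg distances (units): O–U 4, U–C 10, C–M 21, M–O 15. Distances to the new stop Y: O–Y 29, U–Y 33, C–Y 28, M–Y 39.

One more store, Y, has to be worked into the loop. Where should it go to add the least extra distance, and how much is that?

+46 — insert Y between C and M.

Insertion cost between consecutive stops i–j is d(i,Y) + d(Y,j) − d(i,j):
  between O and U: 29 + 33 − 4 = 58
  between U and C: 33 + 28 − 10 = 51
  between C and M: 28 + 39 − 21 = 46
  between M and O: 39 + 29 − 15 = 53
Cheapest insertion is between C and M, adding 46.
New total = 50 + 46 = 96.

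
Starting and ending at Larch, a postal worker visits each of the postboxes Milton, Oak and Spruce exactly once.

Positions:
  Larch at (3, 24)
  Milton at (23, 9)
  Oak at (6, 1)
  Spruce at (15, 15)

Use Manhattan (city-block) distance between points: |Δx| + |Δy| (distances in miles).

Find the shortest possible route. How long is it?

Larch→Milton→Oak→Spruce→Larch: 35+25+23+21 = 104
Larch→Milton→Spruce→Oak→Larch: 35+14+23+26 = 98
Larch→Oak→Milton→Spruce→Larch: 26+25+14+21 = 86
The minimum is 86.
One optimal route: Larch → Oak → Milton → Spruce → Larch (or its reverse).

86 miles — the shortest possible round trip.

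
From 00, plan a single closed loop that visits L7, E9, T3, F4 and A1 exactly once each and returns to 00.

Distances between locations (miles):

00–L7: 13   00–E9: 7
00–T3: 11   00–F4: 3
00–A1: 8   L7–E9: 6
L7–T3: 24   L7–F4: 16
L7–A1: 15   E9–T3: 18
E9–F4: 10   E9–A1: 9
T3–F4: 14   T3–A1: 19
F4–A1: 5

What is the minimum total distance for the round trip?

Minimum total distance: 58 miles.

With 5 stops there are 5!/2 = 60 distinct round trips (a route and its reverse cost the same).
00 - L7 - E9 - T3 - F4 - A1 - 00: 13+6+18+14+5+8 = 64
00 - L7 - E9 - T3 - A1 - F4 - 00: 13+6+18+19+5+3 = 64
00 - L7 - E9 - F4 - T3 - A1 - 00: 13+6+10+14+19+8 = 70
00 - L7 - E9 - F4 - A1 - T3 - 00: 13+6+10+5+19+11 = 64
00 - L7 - E9 - A1 - T3 - F4 - 00: 13+6+9+19+14+3 = 64
00 - L7 - E9 - A1 - F4 - T3 - 00: 13+6+9+5+14+11 = 58
00 - L7 - T3 - E9 - F4 - A1 - 00: 13+24+18+10+5+8 = 78
00 - L7 - T3 - E9 - A1 - F4 - 00: 13+24+18+9+5+3 = 72
00 - L7 - T3 - F4 - E9 - A1 - 00: 13+24+14+10+9+8 = 78
00 - L7 - T3 - F4 - A1 - E9 - 00: 13+24+14+5+9+7 = 72
00 - L7 - T3 - A1 - E9 - F4 - 00: 13+24+19+9+10+3 = 78
00 - L7 - T3 - A1 - F4 - E9 - 00: 13+24+19+5+10+7 = 78
00 - L7 - F4 - E9 - T3 - A1 - 00: 13+16+10+18+19+8 = 84
00 - L7 - F4 - E9 - A1 - T3 - 00: 13+16+10+9+19+11 = 78
… (46 more)
The minimum is 58.
One optimal route: 00 → L7 → E9 → A1 → F4 → T3 → 00 (or its reverse).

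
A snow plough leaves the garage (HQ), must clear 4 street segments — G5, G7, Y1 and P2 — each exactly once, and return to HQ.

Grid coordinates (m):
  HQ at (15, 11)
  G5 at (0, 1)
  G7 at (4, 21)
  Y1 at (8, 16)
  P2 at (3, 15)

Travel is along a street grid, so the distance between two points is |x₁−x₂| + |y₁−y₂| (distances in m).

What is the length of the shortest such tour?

HQ - G5 - G7 - Y1 - P2 - HQ: 25+24+9+6+16 = 80
HQ - G5 - G7 - P2 - Y1 - HQ: 25+24+7+6+12 = 74
HQ - G5 - Y1 - G7 - P2 - HQ: 25+23+9+7+16 = 80
HQ - G5 - Y1 - P2 - G7 - HQ: 25+23+6+7+21 = 82
HQ - G5 - P2 - G7 - Y1 - HQ: 25+17+7+9+12 = 70
HQ - G5 - P2 - Y1 - G7 - HQ: 25+17+6+9+21 = 78
HQ - G7 - G5 - Y1 - P2 - HQ: 21+24+23+6+16 = 90
HQ - G7 - G5 - P2 - Y1 - HQ: 21+24+17+6+12 = 80
HQ - G7 - Y1 - G5 - P2 - HQ: 21+9+23+17+16 = 86
HQ - G7 - P2 - G5 - Y1 - HQ: 21+7+17+23+12 = 80
HQ - Y1 - G5 - G7 - P2 - HQ: 12+23+24+7+16 = 82
HQ - Y1 - G7 - G5 - P2 - HQ: 12+9+24+17+16 = 78
The minimum is 70.
One optimal route: HQ → G5 → P2 → G7 → Y1 → HQ (or its reverse).

70 m — the shortest possible round trip.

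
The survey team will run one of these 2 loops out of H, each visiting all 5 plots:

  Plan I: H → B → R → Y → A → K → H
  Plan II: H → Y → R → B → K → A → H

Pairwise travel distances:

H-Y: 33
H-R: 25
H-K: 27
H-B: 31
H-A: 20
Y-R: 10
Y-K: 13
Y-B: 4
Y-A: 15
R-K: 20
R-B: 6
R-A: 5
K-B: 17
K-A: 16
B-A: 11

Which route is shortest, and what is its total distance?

102 — Plan II is the shortest.

Plan I: 31 + 6 + 10 + 15 + 16 + 27 = 105
Plan II: 33 + 10 + 6 + 17 + 16 + 20 = 102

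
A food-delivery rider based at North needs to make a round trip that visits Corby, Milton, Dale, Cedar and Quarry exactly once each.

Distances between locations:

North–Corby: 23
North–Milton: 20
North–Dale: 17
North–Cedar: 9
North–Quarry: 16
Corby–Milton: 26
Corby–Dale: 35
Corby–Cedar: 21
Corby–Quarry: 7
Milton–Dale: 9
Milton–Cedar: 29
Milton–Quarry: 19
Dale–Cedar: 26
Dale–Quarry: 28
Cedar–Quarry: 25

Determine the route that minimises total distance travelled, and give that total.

With 5 stops there are 5!/2 = 60 distinct round trips (a route and its reverse cost the same).
North-Corby-Milton-Dale-Cedar-Quarry-North: 23+26+9+26+25+16 = 125
North-Corby-Milton-Dale-Quarry-Cedar-North: 23+26+9+28+25+9 = 120
North-Corby-Milton-Cedar-Dale-Quarry-North: 23+26+29+26+28+16 = 148
North-Corby-Milton-Cedar-Quarry-Dale-North: 23+26+29+25+28+17 = 148
North-Corby-Milton-Quarry-Dale-Cedar-North: 23+26+19+28+26+9 = 131
North-Corby-Milton-Quarry-Cedar-Dale-North: 23+26+19+25+26+17 = 136
North-Corby-Dale-Milton-Cedar-Quarry-North: 23+35+9+29+25+16 = 137
North-Corby-Dale-Milton-Quarry-Cedar-North: 23+35+9+19+25+9 = 120
North-Corby-Dale-Cedar-Milton-Quarry-North: 23+35+26+29+19+16 = 148
North-Corby-Dale-Cedar-Quarry-Milton-North: 23+35+26+25+19+20 = 148
North-Corby-Dale-Quarry-Milton-Cedar-North: 23+35+28+19+29+9 = 143
North-Corby-Dale-Quarry-Cedar-Milton-North: 23+35+28+25+29+20 = 160
North-Corby-Cedar-Milton-Dale-Quarry-North: 23+21+29+9+28+16 = 126
North-Corby-Cedar-Milton-Quarry-Dale-North: 23+21+29+19+28+17 = 137
… (46 more)
North-Dale-Milton-Quarry-Corby-Cedar-North: 17+9+19+7+21+9 = 82  ← best
The minimum is 82.
One optimal route: North → Dale → Milton → Quarry → Corby → Cedar → North (or its reverse).

Shortest round trip = 82.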